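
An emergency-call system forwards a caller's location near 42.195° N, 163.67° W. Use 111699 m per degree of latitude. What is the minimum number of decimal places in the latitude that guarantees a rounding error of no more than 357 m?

One degree of latitude covers 111699 m.
Rounding to N decimal places gives at most 0.5 × 10⁻ᴺ degrees of error, i.e. 0.5 × 10⁻ᴺ × 111699 m.
Setting 55849.5 × 10⁻ᴺ ≤ 357 gives 10ᴺ ≥ 156.4, i.e. N ≥ 2.19.
So 3 decimal places suffice (55.8 m); 2 would allow up to 558 m.

3 decimal places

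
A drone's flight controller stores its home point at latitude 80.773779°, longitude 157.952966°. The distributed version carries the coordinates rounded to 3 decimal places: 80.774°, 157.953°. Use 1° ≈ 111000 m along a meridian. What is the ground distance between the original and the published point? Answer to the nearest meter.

25 meters

Δlat = 80.773779 − 80.774 = -0.000221°; Δlon = 157.952966 − 157.953 = -0.000034°.
North–south shift: -0.000221 × 111000 = -24.531 m.
E–W at 80.774°: -0.000034° × 111000 × cos 80.774° = -0.000034 × 111000 × 0.1603 ≈ -0.605082 m.
Combined displacement = (24.531² + 0.605082²)^½ ≈ 24.5385 m.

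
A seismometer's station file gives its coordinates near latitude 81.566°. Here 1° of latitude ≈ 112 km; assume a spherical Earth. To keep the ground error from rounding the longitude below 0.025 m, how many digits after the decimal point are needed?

6 decimal places

At 81.566° one degree of longitude covers 112000 × cos 81.566° ≈ 112000 × 0.1467 ≈ 16427 m.
With N decimal places the half-ulp bound is 0.5·10⁻ᴺ°, or 0.5·10⁻ᴺ × 16427 m on the ground.
Setting 8213.52 × 10⁻ᴺ ≤ 0.025 gives 10ᴺ ≥ 3.285e+05, i.e. N ≥ 5.52.
N = 5 would give 0.0821 m (too coarse); N = 6 gives 0.00821 m ≤ 0.025 m.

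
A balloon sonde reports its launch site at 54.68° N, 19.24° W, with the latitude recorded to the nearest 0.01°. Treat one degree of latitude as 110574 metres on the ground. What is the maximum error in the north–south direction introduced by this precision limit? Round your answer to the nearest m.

553 m

Rounding to 2 decimal places leaves the latitude within ±0.005° of the true value.
North–south distance: 0.005° × 110574 m/° = 552.87 m.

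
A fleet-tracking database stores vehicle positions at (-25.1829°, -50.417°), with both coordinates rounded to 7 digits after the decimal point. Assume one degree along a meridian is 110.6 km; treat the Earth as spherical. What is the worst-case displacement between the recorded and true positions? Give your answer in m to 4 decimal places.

Rounding to 7 decimal places leaves each coordinate within ±5e-08° of the true value.
Latitude error → 5e-08 × 110600 = 0.00553 m along the meridian.
Longitude error → 5e-08 × 110600 × cos 25.1829° = 5e-08 × 110600 × 0.9050 ≈ 0.0050044 m.
Combining orthogonally: (0.00553² + 0.0050044²)^½ ≈ 0.00745821 m.

0.0075 m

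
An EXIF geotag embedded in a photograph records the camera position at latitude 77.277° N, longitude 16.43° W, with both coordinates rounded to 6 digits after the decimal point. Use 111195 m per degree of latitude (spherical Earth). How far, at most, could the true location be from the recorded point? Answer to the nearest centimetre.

6 centimetres

Rounding to 6 decimal places leaves each coordinate within ±5e-07° of the true value.
Latitude error → 5e-07 × 111195 = 0.0555975 m along the meridian.
E–W at 77.277°: 5e-07° × 111195 × cos 77.277° = 5e-07 × 111195 × 0.2202 ≈ 0.0122447 m.
Worst case both components are at the extreme and orthogonal: √(0.0555975² + 0.0122447²) ≈ 0.0569299 m.
That is 0.0569299 m = 5.693 cm.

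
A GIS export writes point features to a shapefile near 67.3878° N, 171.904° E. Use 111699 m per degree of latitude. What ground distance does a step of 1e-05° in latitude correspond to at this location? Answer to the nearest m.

Along a meridian 1e-05° is 1e-05 × 111699 = 1.11699 m.

1 m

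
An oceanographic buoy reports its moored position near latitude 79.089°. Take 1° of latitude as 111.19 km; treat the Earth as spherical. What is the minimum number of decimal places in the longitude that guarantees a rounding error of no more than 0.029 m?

At 79.089° one degree of longitude covers 111190 × cos 79.089° ≈ 111190 × 0.1893 ≈ 21046.5 m.
N decimal places → at most half a unit in the last place, 0.5 × 10⁻ᴺ° = 21046.5/2 × 10⁻ᴺ m.
Need 0.5 × 21046.5 × 10⁻ᴺ ≤ 0.029 → 10⁻ᴺ ≤ 2.756e-06, so N ≥ 5.56.
N = 5 would give 0.105 m (too coarse); N = 6 gives 0.0105 m ≤ 0.029 m.

6 decimal places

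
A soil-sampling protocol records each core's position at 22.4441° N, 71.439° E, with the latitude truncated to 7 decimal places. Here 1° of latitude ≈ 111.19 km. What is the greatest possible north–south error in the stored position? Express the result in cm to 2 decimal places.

Truncating at 7 decimal places can drop up to a full unit in the last place, so the latitude may be off by as much as 1e-07°.
So the N–S error is at most 1e-07 × 111190 = 0.011119 m.
That is 0.011119 m = 1.1119 cm.

1.11 cm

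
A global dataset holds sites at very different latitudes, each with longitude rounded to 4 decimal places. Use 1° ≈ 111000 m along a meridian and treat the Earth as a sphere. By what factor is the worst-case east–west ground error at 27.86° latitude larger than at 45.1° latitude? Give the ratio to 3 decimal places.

1.252

Rounding to 4 decimal places leaves the longitude within ±5e-05° of the true value.
Error at 27.86° = 5e-05° × 111000 × cos 27.86° ≈ 5.55 × 0.8841 = 4.9067 m.
At 45.1°: 5e-05° × 111000 × cos 45.1° = 5e-05 × 111000 × 0.7059 ≈ 3.9176 m.
The ratio reduces to cos 27.86° / cos 45.1° = 0.8841/0.7059 ≈ 1.2525.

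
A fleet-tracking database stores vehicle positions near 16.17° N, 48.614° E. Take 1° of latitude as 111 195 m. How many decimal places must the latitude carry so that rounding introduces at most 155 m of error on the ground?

3 decimal places

One degree of latitude covers 111195 m.
With N decimal places the half-ulp bound is 0.5·10⁻ᴺ°, or 0.5·10⁻ᴺ × 111195 m on the ground.
Need 0.5 × 111195 × 10⁻ᴺ ≤ 155 → 10⁻ᴺ ≤ 2.788e-03, so N ≥ 2.55.
At 2 places the error can reach 556 m, but 3 places keeps it to 55.6 m.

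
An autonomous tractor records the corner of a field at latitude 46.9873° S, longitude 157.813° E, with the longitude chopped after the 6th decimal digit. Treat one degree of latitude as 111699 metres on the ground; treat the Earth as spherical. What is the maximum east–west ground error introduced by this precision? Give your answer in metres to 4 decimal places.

Truncating at 6 decimal places can drop up to a full unit in the last place, so the longitude may be off by as much as 1e-06°.
At latitude 46.9873° a degree of longitude spans 111699 m × cos 46.9873° = 111699 × 0.6822 ≈ 76196.6 m.
So at most 1e-06° × 76196.6 ≈ 0.0761966 m east–west.

0.0762 metres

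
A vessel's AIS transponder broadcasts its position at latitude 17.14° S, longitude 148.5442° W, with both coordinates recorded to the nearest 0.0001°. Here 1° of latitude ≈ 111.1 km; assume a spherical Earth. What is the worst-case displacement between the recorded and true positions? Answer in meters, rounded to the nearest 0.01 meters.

7.68 meters

Rounding to 4 decimal places leaves each coordinate within ±5e-05° of the true value.
Latitude error → 5e-05 × 111100 = 5.555 m along the meridian.
Longitude error → 5e-05 × 111100 × cos 17.14° = 5e-05 × 111100 × 0.9556 ≈ 5.30829 m.
Combining orthogonally: (5.555² + 5.30829²)^½ ≈ 7.68349 m.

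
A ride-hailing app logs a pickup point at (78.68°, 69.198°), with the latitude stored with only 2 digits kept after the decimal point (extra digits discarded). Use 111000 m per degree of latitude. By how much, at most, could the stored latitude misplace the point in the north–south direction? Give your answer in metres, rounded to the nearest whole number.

1110 metres

Truncating at 2 decimal places can drop up to a full unit in the last place, so the latitude may be off by as much as 0.01°.
So the N–S error is at most 0.01 × 111000 = 1110 m.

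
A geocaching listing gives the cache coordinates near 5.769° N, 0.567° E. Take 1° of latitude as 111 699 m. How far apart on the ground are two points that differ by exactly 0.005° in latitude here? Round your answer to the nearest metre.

Along a meridian 0.005° is 0.005 × 111699 = 558.495 m.

558 metres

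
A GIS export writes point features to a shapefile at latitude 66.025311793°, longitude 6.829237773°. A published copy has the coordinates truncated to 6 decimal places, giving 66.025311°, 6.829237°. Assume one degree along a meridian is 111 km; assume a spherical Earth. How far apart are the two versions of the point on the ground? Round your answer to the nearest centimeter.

Δlat = 66.025311793 − 66.025311 = +0.000000793°; Δlon = 6.829237773 − 6.829237 = +0.000000773°.
N–S: 0.000000793° × 111000 m/° = 0.088023 m.
E–W at 66.0253°: 0.000000773° × 111000 × cos 66.0253° = 0.000000773 × 111000 × 0.4063 ≈ 0.0348646 m.
Combined displacement = (0.088023² + 0.0348646²)^½ ≈ 0.0946762 m.
That is 0.0946762 m = 9.4676 cm.

9 centimeters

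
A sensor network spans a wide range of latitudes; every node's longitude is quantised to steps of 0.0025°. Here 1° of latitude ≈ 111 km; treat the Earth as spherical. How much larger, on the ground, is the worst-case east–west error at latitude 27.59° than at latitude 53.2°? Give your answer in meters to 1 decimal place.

With a 0.0025° grid the true value lies within half a step, ±0.0025°/2 = ±0.00125°, of the stored one.
Error at 27.59° = 0.00125° × 111000 × cos 27.59° ≈ 138.75 × 0.8863 = 122.97 m.
Error at 53.2° = 0.00125° × 111000 × cos 53.2° ≈ 138.75 × 0.5990 = 83.115 m.
Difference: 122.97 − 83.115 = 39.857 m.

39.9 meters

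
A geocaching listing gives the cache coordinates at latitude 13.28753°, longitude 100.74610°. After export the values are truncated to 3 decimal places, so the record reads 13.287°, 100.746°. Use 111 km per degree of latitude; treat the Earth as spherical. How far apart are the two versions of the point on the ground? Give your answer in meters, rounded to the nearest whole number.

60 meters

The latitude changed by +0.00053° and the longitude by +0.00010°.
N–S: 0.00053° × 111000 m/° = 58.83 m.
E–W at 13.287°: 0.00010° × 111000 × cos 13.287° = 0.00010 × 111000 × 0.9732 ≈ 10.8029 m.
Distance: √(58.83² + 10.8029²) ≈ 59.8136 m.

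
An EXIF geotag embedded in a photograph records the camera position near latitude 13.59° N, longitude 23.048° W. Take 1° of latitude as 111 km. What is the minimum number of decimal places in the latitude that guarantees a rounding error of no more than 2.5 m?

One degree of latitude covers 111000 m.
Rounding to N decimal places gives at most 0.5 × 10⁻ᴺ degrees of error, i.e. 0.5 × 10⁻ᴺ × 111000 m.
Setting 55500 × 10⁻ᴺ ≤ 2.5 gives 10ᴺ ≥ 2.22e+04, i.e. N ≥ 4.35.
At 4 places the error can reach 5.55 m, but 5 places keeps it to 0.555 m.

5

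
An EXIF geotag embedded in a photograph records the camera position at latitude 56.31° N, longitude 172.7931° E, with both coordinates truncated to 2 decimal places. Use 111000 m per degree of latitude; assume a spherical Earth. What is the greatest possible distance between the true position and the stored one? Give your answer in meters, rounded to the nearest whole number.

Truncating at 2 decimal places can drop up to a full unit in the last place, so each coordinate may be off by as much as 0.01°.
N–S: 0.01° × 111000 m/° = 1110 m.
East–west component at 56.31°: 0.01° × 111000 × cos 56.31° ≈ 0.01 × 61571.6 ≈ 615.716 m.
Combining orthogonally: (1110² + 615.716²)^½ ≈ 1269.33 m.

1269 meters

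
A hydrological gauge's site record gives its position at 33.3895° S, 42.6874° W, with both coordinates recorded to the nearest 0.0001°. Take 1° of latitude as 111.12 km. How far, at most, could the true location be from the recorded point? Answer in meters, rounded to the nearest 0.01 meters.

Rounding to 4 decimal places leaves each coordinate within ±5e-05° of the true value.
North–south component: 5e-05° × 111120 = 5.556 m.
East–west component at 33.3895°: 5e-05° × 111120 × cos 33.3895° ≈ 5e-05 × 92779.5 ≈ 4.63898 m.
The two errors are perpendicular, so the maximum displacement is √(5.556² + 4.63898²) ≈ 7.23804 m.

7.24 meters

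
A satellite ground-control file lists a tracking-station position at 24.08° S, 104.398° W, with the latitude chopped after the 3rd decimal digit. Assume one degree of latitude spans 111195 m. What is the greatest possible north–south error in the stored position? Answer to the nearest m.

111 m

Truncating at 3 decimal places can drop up to a full unit in the last place, so the latitude may be off by as much as 0.001°.
So the N–S error is at most 0.001 × 111195 = 111.195 m.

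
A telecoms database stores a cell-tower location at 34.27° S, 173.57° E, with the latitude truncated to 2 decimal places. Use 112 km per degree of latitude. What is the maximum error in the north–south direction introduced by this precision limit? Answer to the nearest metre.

Truncating at 2 decimal places can drop up to a full unit in the last place, so the latitude may be off by as much as 0.01°.
North–south distance: 0.01° × 112000 m/° = 1120 m.

1120 metres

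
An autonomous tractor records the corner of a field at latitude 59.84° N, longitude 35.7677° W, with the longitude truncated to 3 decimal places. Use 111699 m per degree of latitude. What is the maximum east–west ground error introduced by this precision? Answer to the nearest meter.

Truncating at 3 decimal places can drop up to a full unit in the last place, so the longitude may be off by as much as 0.001°.
At latitude 59.84° a degree of longitude spans 111699 m × cos 59.84° = 111699 × 0.5024 ≈ 56119.4 m.
So at most 0.001° × 56119.4 ≈ 56.1194 m east–west.

56 meters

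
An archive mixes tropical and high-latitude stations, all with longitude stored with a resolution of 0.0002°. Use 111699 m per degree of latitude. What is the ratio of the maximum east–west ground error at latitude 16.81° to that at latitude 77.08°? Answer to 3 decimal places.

4.281

With a 0.0002° grid the true value lies within half a step, ±0.0002°/2 = ±0.0001°, of the stored one.
At 16.81°: 0.0001° × 111699 × cos 16.81° = 0.0001 × 111699 × 0.9573 ≈ 10.693 m.
Error at 77.08° = 0.0001° × 111699 × cos 77.08° ≈ 11.17 × 0.2236 = 2.4975 m.
Ratio: 10.693 / 2.4975 = cos 16.81° / cos 77.08° ≈ 4.2814.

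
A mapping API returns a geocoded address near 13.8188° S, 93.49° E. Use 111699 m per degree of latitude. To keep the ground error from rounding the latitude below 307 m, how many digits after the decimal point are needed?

One degree of latitude covers 111699 m.
With N decimal places the half-ulp bound is 0.5·10⁻ᴺ°, or 0.5·10⁻ᴺ × 111699 m on the ground.
Need 0.5 × 111699 × 10⁻ᴺ ≤ 307 → 10⁻ᴺ ≤ 5.497e-03, so N ≥ 2.26.
At 2 places the error can reach 558 m, but 3 places keeps it to 55.8 m.

3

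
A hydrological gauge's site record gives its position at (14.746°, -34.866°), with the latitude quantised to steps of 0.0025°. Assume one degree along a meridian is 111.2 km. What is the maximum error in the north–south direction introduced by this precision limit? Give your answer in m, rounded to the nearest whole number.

With a 0.0025° grid the true value lies within half a step, ±0.0025°/2 = ±0.00125°, of the stored one.
North–south distance: 0.00125° × 111200 m/° = 139 m.

139 m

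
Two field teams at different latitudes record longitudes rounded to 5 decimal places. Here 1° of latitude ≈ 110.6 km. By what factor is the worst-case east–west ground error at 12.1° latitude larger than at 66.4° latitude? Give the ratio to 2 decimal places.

Rounding to 5 decimal places leaves the longitude within ±5e-06° of the true value.
At 12.1°: 5e-06° × 110600 × cos 12.1° = 5e-06 × 110600 × 0.9778 ≈ 0.54071 m.
At 66.4°: 5e-06° × 110600 × cos 66.4° = 5e-06 × 110600 × 0.4003 ≈ 0.22139 m.
Ratio: 0.54071 / 0.22139 = cos 12.1° / cos 66.4° ≈ 2.4423.

2.44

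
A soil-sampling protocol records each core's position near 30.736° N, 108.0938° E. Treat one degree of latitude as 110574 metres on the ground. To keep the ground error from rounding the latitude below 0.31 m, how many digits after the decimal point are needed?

6 decimal places

One degree of latitude covers 110574 m.
With N decimal places the half-ulp bound is 0.5·10⁻ᴺ°, or 0.5·10⁻ᴺ × 110574 m on the ground.
Need 0.5 × 110574 × 10⁻ᴺ ≤ 0.31 → 10⁻ᴺ ≤ 5.607e-06, so N ≥ 5.25.
So 6 decimal places suffice (0.0553 m); 5 would allow up to 0.553 m.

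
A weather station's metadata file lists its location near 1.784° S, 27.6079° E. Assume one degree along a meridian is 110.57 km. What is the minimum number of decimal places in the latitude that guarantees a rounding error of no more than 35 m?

4 decimal places

One degree of latitude covers 110570 m.
Rounding to N decimal places gives at most 0.5 × 10⁻ᴺ degrees of error, i.e. 0.5 × 10⁻ᴺ × 110570 m.
Need 0.5 × 110570 × 10⁻ᴺ ≤ 35 → 10⁻ᴺ ≤ 6.331e-04, so N ≥ 3.20.
So 4 decimal places suffice (5.53 m); 3 would allow up to 55.3 m.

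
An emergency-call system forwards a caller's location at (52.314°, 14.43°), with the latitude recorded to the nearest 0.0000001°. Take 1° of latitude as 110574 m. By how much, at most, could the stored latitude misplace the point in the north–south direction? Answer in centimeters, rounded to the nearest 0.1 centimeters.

0.6 centimeters

Rounding to 7 decimal places leaves the latitude within ±5e-08° of the true value.
So the N–S error is at most 5e-08 × 110574 = 0.0055287 m.
That is 0.0055287 m = 0.55287 cm.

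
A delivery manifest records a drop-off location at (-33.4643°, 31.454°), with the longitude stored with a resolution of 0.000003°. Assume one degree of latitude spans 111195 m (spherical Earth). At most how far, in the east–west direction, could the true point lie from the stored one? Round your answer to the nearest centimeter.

14 centimeters

With a 0.000003° grid the true value lies within half a step, ±0.000003°/2 = ±1.5e-06°, of the stored one.
At latitude 33.4643° a degree of longitude spans 111195 m × cos 33.4643° = 111195 × 0.8342 ≈ 92762.2 m.
East–west error: 1.5e-06° × 92762.2 m/° ≈ 0.139143 m.
That is 0.139143 m = 13.914 cm.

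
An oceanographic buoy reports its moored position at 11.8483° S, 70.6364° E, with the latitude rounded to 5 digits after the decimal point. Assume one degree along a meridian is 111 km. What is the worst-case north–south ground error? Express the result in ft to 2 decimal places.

1.82 ft

Rounding to 5 decimal places leaves the latitude within ±5e-06° of the true value.
Along the meridian that is 5e-06° × 111000 m/° = 0.555 m.
Converting: 0.555 m × 3.2808 ft/m ≈ 1.8209 ft.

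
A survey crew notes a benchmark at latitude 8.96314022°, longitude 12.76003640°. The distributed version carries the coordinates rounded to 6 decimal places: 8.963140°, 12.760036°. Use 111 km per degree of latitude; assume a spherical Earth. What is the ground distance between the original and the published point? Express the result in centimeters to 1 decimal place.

5.0 centimeters

The latitude changed by +0.00000022° and the longitude by +0.00000040°.
N–S: 0.00000022° × 111000 m/° = 0.02442 m.
E–W at 8.96314°: 0.00000040° × 111000 × cos 8.96314° = 0.00000040 × 111000 × 0.9878 ≈ 0.0438578 m.
Distance: √(0.02442² + 0.0438578²) ≈ 0.0501981 m.
That is 0.0501981 m = 5.0198 cm.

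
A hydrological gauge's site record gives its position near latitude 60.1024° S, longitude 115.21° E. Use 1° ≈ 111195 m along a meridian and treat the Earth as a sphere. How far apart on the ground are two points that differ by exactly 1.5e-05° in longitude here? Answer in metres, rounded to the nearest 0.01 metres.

0.83 metres

One degree of longitude here spans 111195 × cos 60.1024° = 111195 × 0.4985 ≈ 55425.3 m; 1.5e-05° of that is 0.83138 m.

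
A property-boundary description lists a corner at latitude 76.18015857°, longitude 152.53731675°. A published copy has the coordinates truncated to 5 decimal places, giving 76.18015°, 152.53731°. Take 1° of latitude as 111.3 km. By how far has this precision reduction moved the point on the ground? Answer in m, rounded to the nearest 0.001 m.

0.971 m

Δlat = 76.18015857 − 76.18015 = +0.00000857°; Δlon = 152.53731675 − 152.53731 = +0.00000675°.
North–south shift: 0.00000857 × 111300 = 0.953841 m.
E–W at 76.1801°: 0.00000675° × 111300 × cos 76.1801° = 0.00000675 × 111300 × 0.2389 ≈ 0.179457 m.
Distance: √(0.953841² + 0.179457²) ≈ 0.970576 m.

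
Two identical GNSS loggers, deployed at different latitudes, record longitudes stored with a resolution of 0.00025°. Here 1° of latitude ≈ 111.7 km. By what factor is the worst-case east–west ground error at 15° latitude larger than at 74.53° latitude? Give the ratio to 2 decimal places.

With a 0.00025° grid the true value lies within half a step, ±0.00025°/2 = ±0.000125°, of the stored one.
Error at 15° = 0.000125° × 111700 × cos 15° ≈ 13.963 × 0.9659 = 13.487 m.
Error at 74.53° = 0.000125° × 111700 × cos 74.53° ≈ 13.963 × 0.2667 = 3.7243 m.
The ratio reduces to cos 15° / cos 74.53° = 0.9659/0.2667 ≈ 3.6213.

3.62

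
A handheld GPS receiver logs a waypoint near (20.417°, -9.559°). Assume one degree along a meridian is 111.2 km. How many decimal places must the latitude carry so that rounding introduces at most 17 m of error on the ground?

One degree of latitude covers 111200 m.
N decimal places → at most half a unit in the last place, 0.5 × 10⁻ᴺ° = 111200/2 × 10⁻ᴺ m.
Need 0.5 × 111200 × 10⁻ᴺ ≤ 17 → 10⁻ᴺ ≤ 3.058e-04, so N ≥ 3.51.
N = 3 would give 55.6 m (too coarse); N = 4 gives 5.56 m ≤ 17 m.

4 decimal places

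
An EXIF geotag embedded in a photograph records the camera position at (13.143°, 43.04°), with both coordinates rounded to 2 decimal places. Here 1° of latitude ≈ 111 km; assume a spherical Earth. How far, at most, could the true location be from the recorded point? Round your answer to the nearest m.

775 m

Rounding to 2 decimal places leaves each coordinate within ±0.005° of the true value.
N–S: 0.005° × 111000 m/° = 555 m.
E–W at 13.143°: 0.005° × 111000 × cos 13.143° = 0.005 × 111000 × 0.9738 ≈ 540.462 m.
Worst case both components are at the extreme and orthogonal: √(555² + 540.462²) ≈ 774.677 m.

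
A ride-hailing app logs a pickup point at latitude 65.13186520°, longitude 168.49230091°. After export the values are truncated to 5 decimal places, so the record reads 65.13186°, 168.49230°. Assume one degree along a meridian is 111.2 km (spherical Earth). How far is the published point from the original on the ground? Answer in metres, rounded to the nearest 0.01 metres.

0.58 metres

Δlat = 65.13186520 − 65.13186 = +0.00000520°; Δlon = 168.49230091 − 168.49230 = +0.00000091°.
North–south shift: 0.00000520 × 111200 = 0.57824 m.
East–west at this latitude: 0.00000091° × 111200 × cos 65.1319° ≈ 0.00000091 × 46763.1 = 0.0425544 m.
Hypotenuse of the two orthogonal shifts: √(0.57824² + 0.0425544²) = 0.579804 m.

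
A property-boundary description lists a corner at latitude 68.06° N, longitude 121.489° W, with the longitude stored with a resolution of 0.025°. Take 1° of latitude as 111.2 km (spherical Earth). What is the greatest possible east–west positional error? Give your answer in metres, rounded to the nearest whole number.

With a 0.025° grid the true value lies within half a step, ±0.025°/2 = ±0.0125°, of the stored one.
At latitude 68.06° a degree of longitude spans 111200 m × cos 68.06° = 111200 × 0.3736 ≈ 41548.3 m.
So at most 0.0125° × 41548.3 ≈ 519.353 m east–west.

519 metres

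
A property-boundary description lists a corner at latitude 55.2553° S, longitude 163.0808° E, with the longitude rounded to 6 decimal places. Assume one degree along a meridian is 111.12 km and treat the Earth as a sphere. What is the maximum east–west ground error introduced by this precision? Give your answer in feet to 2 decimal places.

0.10 feet

Rounding to 6 decimal places leaves the longitude within ±5e-07° of the true value.
Parallels shrink by cos φ, so at 55.2553° a degree of longitude is 111120 × 0.5699 ≈ 63329.6 m.
East–west error: 5e-07° × 63329.6 m/° ≈ 0.0316648 m.
In feet: 0.0316648 m ÷ 0.3048 ≈ 0.10389 ft.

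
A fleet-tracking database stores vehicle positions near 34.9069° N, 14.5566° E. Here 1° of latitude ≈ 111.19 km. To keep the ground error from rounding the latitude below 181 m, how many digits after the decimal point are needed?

3

One degree of latitude covers 111190 m.
Rounding to N decimal places gives at most 0.5 × 10⁻ᴺ degrees of error, i.e. 0.5 × 10⁻ᴺ × 111190 m.
Need 0.5 × 111190 × 10⁻ᴺ ≤ 181 → 10⁻ᴺ ≤ 3.256e-03, so N ≥ 2.49.
At 2 places the error can reach 556 m, but 3 places keeps it to 55.6 m.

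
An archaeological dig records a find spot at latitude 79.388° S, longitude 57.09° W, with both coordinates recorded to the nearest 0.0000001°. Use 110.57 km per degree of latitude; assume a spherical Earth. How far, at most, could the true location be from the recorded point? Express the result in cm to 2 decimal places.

Rounding to 7 decimal places leaves each coordinate within ±5e-08° of the true value.
North–south component: 5e-08° × 110570 = 0.0055285 m.
E–W at 79.388°: 5e-08° × 110570 × cos 79.388° = 5e-08 × 110570 × 0.1842 ≈ 0.00101811 m.
Combining orthogonally: (0.0055285² + 0.00101811²)^½ ≈ 0.00562146 m.
That is 0.00562146 m = 0.56215 cm.

0.56 cm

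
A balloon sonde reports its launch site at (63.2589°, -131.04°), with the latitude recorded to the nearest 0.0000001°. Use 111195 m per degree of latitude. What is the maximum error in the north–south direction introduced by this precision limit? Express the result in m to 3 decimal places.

Rounding to 7 decimal places leaves the latitude within ±5e-08° of the true value.
Along the meridian that is 5e-08° × 111195 m/° = 0.00555975 m.

0.006 m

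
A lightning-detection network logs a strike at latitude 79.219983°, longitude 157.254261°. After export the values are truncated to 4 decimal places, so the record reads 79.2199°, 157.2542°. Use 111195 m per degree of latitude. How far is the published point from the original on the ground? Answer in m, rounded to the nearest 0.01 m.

9.32 m

Δlat = 79.219983 − 79.2199 = +0.000083°; Δlon = 157.254261 − 157.2542 = +0.000061°.
North–south shift: 0.000083 × 111195 = 9.22919 m.
E–W at 79.2199°: 0.000061° × 111195 × cos 79.2199° = 0.000061 × 111195 × 0.1870 ≈ 1.26867 m.
Hypotenuse of the two orthogonal shifts: √(9.22919² + 1.26867²) = 9.31597 m.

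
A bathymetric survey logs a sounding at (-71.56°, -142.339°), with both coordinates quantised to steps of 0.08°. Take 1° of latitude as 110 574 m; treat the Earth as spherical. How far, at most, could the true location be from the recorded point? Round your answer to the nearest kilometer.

With a 0.08° grid the true value lies within half a step, ±0.08°/2 = ±0.04°, of the stored one.
Latitude error → 0.04 × 110574 = 4422.96 m along the meridian.
Longitude error → 0.04 × 110574 × cos 71.56° = 0.04 × 110574 × 0.3163 ≈ 1399.03 m.
Worst case both components are at the extreme and orthogonal: √(4422.96² + 1399.03²) ≈ 4638.95 m.
That is 4638.95 m = 4.639 km.

5 kilometers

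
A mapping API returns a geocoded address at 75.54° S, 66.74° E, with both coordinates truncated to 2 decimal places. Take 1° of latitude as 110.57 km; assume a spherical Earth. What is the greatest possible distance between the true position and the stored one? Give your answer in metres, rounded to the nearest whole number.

1140 metres

Truncating at 2 decimal places can drop up to a full unit in the last place, so each coordinate may be off by as much as 0.01°.
N–S: 0.01° × 110570 m/° = 1105.7 m.
East–west component at 75.54°: 0.01° × 110570 × cos 75.54° ≈ 0.01 × 27609.8 ≈ 276.098 m.
The two errors are perpendicular, so the maximum displacement is √(1105.7² + 276.098²) ≈ 1139.65 m.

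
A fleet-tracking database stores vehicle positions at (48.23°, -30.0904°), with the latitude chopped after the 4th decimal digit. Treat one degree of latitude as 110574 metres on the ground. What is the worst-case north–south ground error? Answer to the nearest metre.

11 metres

Truncating at 4 decimal places can drop up to a full unit in the last place, so the latitude may be off by as much as 0.0001°.
North–south distance: 0.0001° × 110574 m/° = 11.0574 m.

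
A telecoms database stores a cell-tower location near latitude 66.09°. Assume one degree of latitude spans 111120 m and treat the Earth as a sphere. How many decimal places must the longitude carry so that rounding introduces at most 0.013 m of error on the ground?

7

At 66.09° one degree of longitude covers 111120 × cos 66.09° ≈ 111120 × 0.4053 ≈ 45037.1 m.
Rounding to N decimal places gives at most 0.5 × 10⁻ᴺ degrees of error, i.e. 0.5 × 10⁻ᴺ × 45037.1 m.
Need 0.5 × 45037.1 × 10⁻ᴺ ≤ 0.013 → 10⁻ᴺ ≤ 5.773e-07, so N ≥ 6.24.
At 6 places the error can reach 0.0225 m, but 7 places keeps it to 0.00225 m.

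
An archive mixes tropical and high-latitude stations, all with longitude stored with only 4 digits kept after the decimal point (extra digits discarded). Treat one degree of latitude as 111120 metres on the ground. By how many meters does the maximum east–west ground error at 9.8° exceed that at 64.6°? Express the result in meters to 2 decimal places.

Truncating at 4 decimal places can drop up to a full unit in the last place, so the longitude may be off by as much as 0.0001°.
Error at 9.8° = 0.0001° × 111120 × cos 9.8° ≈ 11.112 × 0.9854 = 10.95 m.
Error at 64.6° = 0.0001° × 111120 × cos 64.6° ≈ 11.112 × 0.4289 = 4.7663 m.
Difference: 10.95 − 4.7663 = 6.1835 m.

6.18 meters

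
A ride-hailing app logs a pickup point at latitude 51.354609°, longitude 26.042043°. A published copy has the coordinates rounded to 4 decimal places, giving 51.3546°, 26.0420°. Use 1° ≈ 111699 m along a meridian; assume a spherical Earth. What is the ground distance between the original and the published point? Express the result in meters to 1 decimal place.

3.2 meters

Δlat = 51.354609 − 51.3546 = +0.000009°; Δlon = 26.042043 − 26.0420 = +0.000043°.
N–S: 0.000009° × 111699 m/° = 1.00529 m.
East–west at this latitude: 0.000043° × 111699 × cos 51.3546° ≈ 0.000043 × 69755.9 = 2.9995 m.
Combined displacement = (1.00529² + 2.9995²)^½ ≈ 3.16348 m.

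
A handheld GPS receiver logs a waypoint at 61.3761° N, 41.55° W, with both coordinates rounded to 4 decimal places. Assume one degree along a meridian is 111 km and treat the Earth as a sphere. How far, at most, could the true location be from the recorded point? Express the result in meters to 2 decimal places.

6.15 meters

Rounding to 4 decimal places leaves each coordinate within ±5e-05° of the true value.
N–S: 5e-05° × 111000 m/° = 5.55 m.
East–west component at 61.3761°: 5e-05° × 111000 × cos 61.3761° ≈ 5e-05 × 53175.4 ≈ 2.65877 m.
Worst case both components are at the extreme and orthogonal: √(5.55² + 2.65877²) ≈ 6.15399 m.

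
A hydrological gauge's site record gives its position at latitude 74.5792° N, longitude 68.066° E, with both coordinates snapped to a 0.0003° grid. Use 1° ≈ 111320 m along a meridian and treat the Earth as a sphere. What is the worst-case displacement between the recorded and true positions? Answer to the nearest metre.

With a 0.0003° grid the true value lies within half a step, ±0.0003°/2 = ±0.00015°, of the stored one.
N–S: 0.00015° × 111320 m/° = 16.698 m.
Longitude error → 0.00015 × 111320 × cos 74.5792° = 0.00015 × 111320 × 0.2659 ≈ 4.4401 m.
Worst case both components are at the extreme and orthogonal: √(16.698² + 4.4401²) ≈ 17.2782 m.

17 metres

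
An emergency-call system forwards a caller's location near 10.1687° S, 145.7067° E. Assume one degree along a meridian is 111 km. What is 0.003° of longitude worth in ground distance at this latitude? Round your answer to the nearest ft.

One degree of longitude here spans 111000 × cos 10.1687° = 111000 × 0.9843 ≈ 109256 m; 0.003° of that is 327.769 m.
Converting: 327.769 m × 3.2808 ft/m ≈ 1075.4 ft.

1075 ft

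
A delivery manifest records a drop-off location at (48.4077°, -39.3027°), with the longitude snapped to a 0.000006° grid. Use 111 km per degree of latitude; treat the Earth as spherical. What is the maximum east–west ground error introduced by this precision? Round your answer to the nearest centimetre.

22 centimetres

With a 0.000006° grid the true value lies within half a step, ±0.000006°/2 = ±3e-06°, of the stored one.
At latitude 48.4077° a degree of longitude spans 111000 m × cos 48.4077° = 111000 × 0.6638 ≈ 73684.7 m.
Maximum E–W displacement: 3e-06 × 73684.7 = 0.221054 m.
That is 0.221054 m = 22.105 cm.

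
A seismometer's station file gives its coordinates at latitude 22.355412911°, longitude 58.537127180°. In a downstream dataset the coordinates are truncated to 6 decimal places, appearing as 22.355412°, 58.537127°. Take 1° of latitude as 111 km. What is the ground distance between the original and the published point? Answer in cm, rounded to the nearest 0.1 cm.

10.3 cm

The latitude changed by +0.000000911° and the longitude by +0.000000180°.
North–south shift: 0.000000911 × 111000 = 0.101121 m.
East–west at this latitude: 0.000000180° × 111000 × cos 22.3554° ≈ 0.000000180 × 102657 = 0.0184783 m.
Distance: √(0.101121² + 0.0184783²) ≈ 0.102795 m.
That is 0.102795 m = 10.28 cm.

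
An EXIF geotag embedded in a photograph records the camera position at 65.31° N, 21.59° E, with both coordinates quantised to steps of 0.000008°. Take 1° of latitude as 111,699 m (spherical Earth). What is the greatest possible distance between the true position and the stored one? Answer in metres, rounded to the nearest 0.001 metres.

0.484 metres

With a 0.000008° grid the true value lies within half a step, ±0.000008°/2 = ±4e-06°, of the stored one.
Latitude error → 4e-06 × 111699 = 0.446796 m along the meridian.
East–west component at 65.31°: 4e-06° × 111699 × cos 65.31° ≈ 4e-06 × 46657.6 ≈ 0.18663 m.
Worst case both components are at the extreme and orthogonal: √(0.446796² + 0.18663²) ≈ 0.484208 m.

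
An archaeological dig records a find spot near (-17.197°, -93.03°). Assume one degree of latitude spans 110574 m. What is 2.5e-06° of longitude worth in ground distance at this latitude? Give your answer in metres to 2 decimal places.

0.26 metres

At 17.197° a degree of longitude is 110574 × cos 17.197° ≈ 105631 m, so 2.5e-06° corresponds to 0.264077 m.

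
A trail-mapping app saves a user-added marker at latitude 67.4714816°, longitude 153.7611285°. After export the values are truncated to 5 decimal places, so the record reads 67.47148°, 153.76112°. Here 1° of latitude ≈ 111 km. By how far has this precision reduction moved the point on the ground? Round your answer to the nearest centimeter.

The latitude changed by +0.0000016° and the longitude by +0.0000085°.
N–S: 0.0000016° × 111000 m/° = 0.1776 m.
E–W at 67.4715°: 0.0000085° × 111000 × cos 67.4715° = 0.0000085 × 111000 × 0.3831 ≈ 0.361496 m.
Combined displacement = (0.1776² + 0.361496²)^½ ≈ 0.402767 m.
That is 0.402767 m = 40.277 cm.

40 centimeters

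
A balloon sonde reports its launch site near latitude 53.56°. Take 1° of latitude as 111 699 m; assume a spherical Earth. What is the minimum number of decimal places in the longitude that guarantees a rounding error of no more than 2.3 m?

At 53.56° one degree of longitude covers 111699 × cos 53.56° ≈ 111699 × 0.5940 ≈ 66347 m.
Rounding to N decimal places gives at most 0.5 × 10⁻ᴺ degrees of error, i.e. 0.5 × 10⁻ᴺ × 66347 m.
Need 0.5 × 66347 × 10⁻ᴺ ≤ 2.3 → 10⁻ᴺ ≤ 6.933e-05, so N ≥ 4.16.
N = 4 would give 3.32 m (too coarse); N = 5 gives 0.332 m ≤ 2.3 m.

5 decimal places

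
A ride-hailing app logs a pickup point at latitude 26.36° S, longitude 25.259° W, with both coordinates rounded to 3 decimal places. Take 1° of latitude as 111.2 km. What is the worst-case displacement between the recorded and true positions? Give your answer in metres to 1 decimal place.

Rounding to 3 decimal places leaves each coordinate within ±0.0005° of the true value.
Latitude error → 0.0005 × 111200 = 55.6 m along the meridian.
East–west component at 26.36°: 0.0005° × 111200 × cos 26.36° ≈ 0.0005 × 99637.6 ≈ 49.8188 m.
Combining orthogonally: (55.6² + 49.8188²)^½ ≈ 74.6544 m.

74.7 metres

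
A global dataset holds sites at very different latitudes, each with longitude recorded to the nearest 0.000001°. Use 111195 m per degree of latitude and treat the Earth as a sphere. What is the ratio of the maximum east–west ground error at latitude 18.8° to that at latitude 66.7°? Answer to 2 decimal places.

Rounding to 6 decimal places leaves the longitude within ±5e-07° of the true value.
Error at 18.8° = 5e-07° × 111195 × cos 18.8° ≈ 0.055597 × 0.9466 = 0.052631 m.
Error at 66.7° = 5e-07° × 111195 × cos 66.7° ≈ 0.055597 × 0.3955 = 0.021991 m.
Ratio: 0.052631 / 0.021991 = cos 18.8° / cos 66.7° ≈ 2.3933.

2.39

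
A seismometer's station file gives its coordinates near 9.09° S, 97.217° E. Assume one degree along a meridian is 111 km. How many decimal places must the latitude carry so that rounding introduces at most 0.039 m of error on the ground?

7

One degree of latitude covers 111000 m.
N decimal places → at most half a unit in the last place, 0.5 × 10⁻ᴺ° = 111000/2 × 10⁻ᴺ m.
Need 0.5 × 111000 × 10⁻ᴺ ≤ 0.039 → 10⁻ᴺ ≤ 7.027e-07, so N ≥ 6.15.
At 6 places the error can reach 0.0555 m, but 7 places keeps it to 0.00555 m.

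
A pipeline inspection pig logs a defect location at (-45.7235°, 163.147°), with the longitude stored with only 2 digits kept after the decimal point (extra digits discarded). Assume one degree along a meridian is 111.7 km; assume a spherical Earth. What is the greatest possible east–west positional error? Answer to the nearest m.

780 m

Truncating at 2 decimal places can drop up to a full unit in the last place, so the longitude may be off by as much as 0.01°.
At latitude 45.7235° a degree of longitude spans 111700 m × cos 45.7235° = 111700 × 0.6981 ≈ 77980.2 m.
So at most 0.01° × 77980.2 ≈ 779.802 m east–west.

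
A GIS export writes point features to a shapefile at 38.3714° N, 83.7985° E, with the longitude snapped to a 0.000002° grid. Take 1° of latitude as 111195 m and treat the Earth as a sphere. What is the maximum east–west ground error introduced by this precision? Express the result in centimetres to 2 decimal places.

8.72 centimetres

With a 0.000002° grid the true value lies within half a step, ±0.000002°/2 = ±1e-06°, of the stored one.
Parallels shrink by cos φ, so at 38.3714° a degree of longitude is 111195 × 0.7840 ≈ 87177.3 m.
So at most 1e-06° × 87177.3 ≈ 0.0871773 m east–west.
That is 0.0871773 m = 8.7177 cm.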